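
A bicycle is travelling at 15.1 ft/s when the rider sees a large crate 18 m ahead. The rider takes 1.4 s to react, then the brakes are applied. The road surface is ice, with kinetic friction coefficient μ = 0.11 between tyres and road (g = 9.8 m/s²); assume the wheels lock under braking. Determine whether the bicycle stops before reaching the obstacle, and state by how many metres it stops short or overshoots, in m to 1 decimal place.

Yes — it stops 1.7 m short of the obstacle

15.1 ft/s × 0.3048 = 4.6025 m/s.
a = μg = 0.11 × 9.8 = 1.078 m/s².
Reaction distance = 4.6025 × 1.4 = 6.443 m.
Braking distance = v²/(2a) = 21.183 / 2.156 = 9.825 m.
Total stopping distance = 6.443 + 9.825 = 16.268 m, vs 18 m available — it stops with 18 − 16.268 = 1.732 m to spare.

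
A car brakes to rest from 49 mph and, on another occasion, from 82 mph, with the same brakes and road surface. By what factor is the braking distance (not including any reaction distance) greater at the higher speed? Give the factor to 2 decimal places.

Factor ≈ 2.80

Braking distance d = v²/(2a), so with a fixed, d ∝ v².
Factor = (82/49)² = 1.6735² = 2.8006.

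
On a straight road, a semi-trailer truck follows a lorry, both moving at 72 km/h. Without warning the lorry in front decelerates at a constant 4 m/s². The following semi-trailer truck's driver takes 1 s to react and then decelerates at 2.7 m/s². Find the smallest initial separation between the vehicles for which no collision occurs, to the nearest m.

72 km/h ÷ 3.6 = 20.0000 m/s.
Leader travels v²/(2a_L) = 400.000 / 8.000 = 50.000 m before stopping.
Follower covers v·t_r = 20.0000 × 1 = 20.000 m while reacting, then v²/(2a_F) = 400.000 / 5.400 = 74.074 m while braking, for a total of 20.000 + 74.074 = 94.074 m.
Since a_F ≤ a_L and the follower starts braking later, the follower is never slower than the leader, so the closest approach is when both have stopped.
Minimum gap = 94.074 − 50.000 = 44.074 m.

Minimum gap ≈ 44 m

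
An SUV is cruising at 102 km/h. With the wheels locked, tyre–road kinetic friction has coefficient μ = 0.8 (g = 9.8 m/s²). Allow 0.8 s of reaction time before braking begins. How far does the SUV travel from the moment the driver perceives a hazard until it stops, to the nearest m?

Total stopping distance ≈ 74 m

102 km/h ÷ 3.6 = 28.3333 m/s.
a = μg = 0.8 × 9.8 = 7.840 m/s².
Reaction distance = v·t_r = 28.3333 × 0.8 = 22.667 m.
Braking distance = v²/(2a) = 28.3333² / (2 × 7.840) = 802.776 / 15.680 = 51.197 m.
Total = 22.667 + 51.197 = 73.864 m.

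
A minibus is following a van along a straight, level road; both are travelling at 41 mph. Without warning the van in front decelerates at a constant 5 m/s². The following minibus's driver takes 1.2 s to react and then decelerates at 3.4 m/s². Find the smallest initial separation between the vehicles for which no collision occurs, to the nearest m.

Minimum gap ≈ 38 m

41 mph × 0.44704 = 18.3286 m/s.
Leader travels v²/(2a_L) = 335.938 / 10.000 = 33.594 m before stopping.
Follower covers v·t_r = 18.3286 × 1.2 = 21.994 m while reacting, then v²/(2a_F) = 335.938 / 6.800 = 49.403 m while braking, for a total of 21.994 + 49.403 = 71.397 m.
Since a_F ≤ a_L and the follower starts braking later, the follower is never slower than the leader, so the closest approach is when both have stopped.
Minimum gap = 71.397 − 33.594 = 37.803 m.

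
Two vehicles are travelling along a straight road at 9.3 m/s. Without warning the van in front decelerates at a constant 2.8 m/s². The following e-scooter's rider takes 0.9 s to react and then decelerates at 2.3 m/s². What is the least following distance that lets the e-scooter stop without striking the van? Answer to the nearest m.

Minimum gap ≈ 12 m

Leader travels v²/(2a_L) = 86.490 / 5.600 = 15.445 m before stopping.
Follower covers v·t_r = 9.3000 × 0.9 = 8.370 m while reacting, then v²/(2a_F) = 86.490 / 4.600 = 18.802 m while braking, for a total of 8.370 + 18.802 = 27.172 m.
Since a_F ≤ a_L and the follower starts braking later, the follower is never slower than the leader, so the closest approach is when both have stopped.
Minimum gap = 27.172 − 15.445 = 11.727 m.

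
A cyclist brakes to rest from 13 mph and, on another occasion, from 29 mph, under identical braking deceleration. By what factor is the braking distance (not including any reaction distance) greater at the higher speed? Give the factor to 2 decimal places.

Braking distance d = v²/(2a), so with a fixed, d ∝ v².
Factor = (29/13)² = 2.2308² = 4.9765.

Factor ≈ 4.98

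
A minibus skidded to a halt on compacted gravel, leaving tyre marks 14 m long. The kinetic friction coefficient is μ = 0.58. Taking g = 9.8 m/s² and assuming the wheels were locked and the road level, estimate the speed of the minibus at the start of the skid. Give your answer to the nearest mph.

Deceleration a = μg = 0.58 × 9.8 = 5.684 m/s².
v = √(2a·d) = √(2 × 5.684 × 14) = √159.152 = 12.6155 m/s.
= 12.6155 ÷ 0.44704 = 28.220 mph.

Initial speed ≈ 28 mph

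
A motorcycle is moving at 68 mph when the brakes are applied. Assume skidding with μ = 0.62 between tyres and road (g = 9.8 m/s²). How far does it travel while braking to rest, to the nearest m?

68 mph × 0.44704 = 30.3987 m/s.
a = μg = 0.62 × 9.8 = 6.076 m/s².
Braking distance = v²/(2a) = 30.3987² / (2 × 6.076) = 924.081 / 12.152 = 76.044 m.

Braking distance ≈ 76 m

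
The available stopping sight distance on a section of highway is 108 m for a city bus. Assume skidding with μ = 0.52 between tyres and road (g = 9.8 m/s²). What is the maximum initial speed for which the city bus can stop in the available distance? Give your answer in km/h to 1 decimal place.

a = μg = 0.52 × 9.8 = 5.096 m/s².
v²/(2a) = d ⇒ v = √(2 × 5.096 × 108) = √1100.74 = 33.1774 m/s.
33.1774 m/s × 3.6 = 119.439 km/h.

Maximum speed ≈ 119.4 km/h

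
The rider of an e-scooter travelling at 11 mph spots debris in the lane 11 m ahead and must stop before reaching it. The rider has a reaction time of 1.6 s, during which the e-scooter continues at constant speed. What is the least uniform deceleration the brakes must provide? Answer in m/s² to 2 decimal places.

11 mph × 0.44704 = 4.9174 m/s.
Distance covered during reaction = 4.9174 × 1.6 = 7.868 m.
Distance available for braking: 11 − 7.868 = 3.132 m.
v² = 2a·d ⇒ a = v²/(2d) = 4.9174² / (2 × 3.132) = 24.181 / 6.264 = 3.8603 m/s².

Required deceleration ≈ 3.86 m/s²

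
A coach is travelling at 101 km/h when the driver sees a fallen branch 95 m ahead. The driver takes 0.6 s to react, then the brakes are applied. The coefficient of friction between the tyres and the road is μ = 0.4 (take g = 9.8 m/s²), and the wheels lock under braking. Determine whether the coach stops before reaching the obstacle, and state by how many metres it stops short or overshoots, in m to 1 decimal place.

No — it overshoots by 22.2 m

101 km/h ÷ 3.6 = 28.0556 m/s.
a = μg = 0.4 × 9.8 = 3.920 m/s².
Reaction distance = 28.0556 × 0.6 = 16.833 m.
Braking distance = v²/(2a) = 787.117 / 7.840 = 100.398 m.
Total stopping distance = 16.833 + 100.398 = 117.231 m, vs 95 m available — it cannot stop in time and overshoots by 117.231 − 95 = 22.231 m.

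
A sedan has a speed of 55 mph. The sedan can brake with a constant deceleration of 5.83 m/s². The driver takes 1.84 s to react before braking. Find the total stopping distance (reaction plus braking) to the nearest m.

Total stopping distance ≈ 97 m

55 mph × 0.44704 = 24.5872 m/s.
Reaction distance = v·t_r = 24.5872 × 1.84 = 45.240 m.
Braking distance = v²/(2a) = 24.5872² / (2 × 5.830) = 604.530 / 11.660 = 51.846 m.
Total = 45.240 + 51.846 = 97.086 m.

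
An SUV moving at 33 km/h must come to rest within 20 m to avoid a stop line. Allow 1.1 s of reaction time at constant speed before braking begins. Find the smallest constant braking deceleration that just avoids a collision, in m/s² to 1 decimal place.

33 km/h ÷ 3.6 = 9.1667 m/s.
Distance covered during reaction = 9.1667 × 1.1 = 10.083 m.
Distance available for braking: 20 − 10.083 = 9.917 m.
v² = 2a·d ⇒ a = v²/(2d) = 9.1667² / (2 × 9.917) = 84.028 / 19.834 = 4.2366 m/s².

Required deceleration ≈ 4.2 m/s²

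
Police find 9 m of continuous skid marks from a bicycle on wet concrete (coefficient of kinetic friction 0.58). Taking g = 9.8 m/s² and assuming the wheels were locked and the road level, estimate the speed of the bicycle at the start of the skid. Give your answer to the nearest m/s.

Initial speed ≈ 10 m/s

Deceleration a = μg = 0.58 × 9.8 = 5.684 m/s².
v = √(2a·d) = √(2 × 5.684 × 9) = √102.312 = 10.1149 m/s.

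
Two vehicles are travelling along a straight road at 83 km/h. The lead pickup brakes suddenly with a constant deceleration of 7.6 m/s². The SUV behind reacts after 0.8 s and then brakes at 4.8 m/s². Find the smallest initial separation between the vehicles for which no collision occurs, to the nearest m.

Minimum gap ≈ 39 m

83 km/h ÷ 3.6 = 23.0556 m/s.
Leader travels v²/(2a_L) = 531.561 / 15.200 = 34.971 m before stopping.
Follower covers v·t_r = 23.0556 × 0.8 = 18.444 m while reacting, then v²/(2a_F) = 531.561 / 9.600 = 55.371 m while braking, for a total of 18.444 + 55.371 = 73.815 m.
Since a_F ≤ a_L and the follower starts braking later, the follower is never slower than the leader, so the closest approach is when both have stopped.
Minimum gap = 73.815 − 34.971 = 38.844 m.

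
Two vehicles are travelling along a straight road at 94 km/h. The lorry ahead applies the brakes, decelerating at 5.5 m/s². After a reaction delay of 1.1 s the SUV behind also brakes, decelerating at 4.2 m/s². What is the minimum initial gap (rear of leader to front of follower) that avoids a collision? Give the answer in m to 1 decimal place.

94 km/h ÷ 3.6 = 26.1111 m/s.
Leader travels v²/(2a_L) = 681.790 / 11.000 = 61.981 m before stopping.
Follower covers v·t_r = 26.1111 × 1.1 = 28.722 m while reacting, then v²/(2a_F) = 681.790 / 8.400 = 81.165 m while braking, for a total of 28.722 + 81.165 = 109.887 m.
Since a_F ≤ a_L and the follower starts braking later, the follower is never slower than the leader, so the closest approach is when both have stopped.
Minimum gap = 109.887 − 61.981 = 47.906 m.

Minimum gap ≈ 47.9 m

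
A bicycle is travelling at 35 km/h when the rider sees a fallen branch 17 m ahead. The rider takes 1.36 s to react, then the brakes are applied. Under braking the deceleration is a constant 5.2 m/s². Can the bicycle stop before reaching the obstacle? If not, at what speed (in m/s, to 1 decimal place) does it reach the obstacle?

No — it strikes the obstacle at 7.4 m/s

35 km/h ÷ 3.6 = 9.7222 m/s.
Reaction distance = 9.7222 × 1.36 = 13.222 m.
Braking distance needed to stop: v²/(2a) = 94.521 / 10.400 = 9.089 m, so total needed = 13.222 + 9.089 = 22.311 m > 17 m — it cannot stop.
Distance remaining when braking begins: 17 − 13.222 = 3.778 m.
v² = v₀² − 2a·d = 94.521 − 2 × 5.200 × 3.778 = 55.230 m²/s².
v = √55.230 = 7.432 m/s.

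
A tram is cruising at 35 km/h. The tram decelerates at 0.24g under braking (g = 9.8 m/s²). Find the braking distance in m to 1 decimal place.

35 km/h ÷ 3.6 = 9.7222 m/s.
a = 0.24 × 9.8 = 2.352 m/s².
Braking distance = v²/(2a) = 9.7222² / (2 × 2.352) = 94.521 / 4.704 = 20.094 m.

Braking distance ≈ 20.1 m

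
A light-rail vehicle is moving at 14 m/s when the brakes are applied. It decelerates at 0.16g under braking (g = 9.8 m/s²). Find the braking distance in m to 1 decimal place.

a = 0.16 × 9.8 = 1.568 m/s².
Braking distance = v²/(2a) = 14.0000² / (2 × 1.568) = 196.000 / 3.136 = 62.500 m.

Braking distance ≈ 62.5 m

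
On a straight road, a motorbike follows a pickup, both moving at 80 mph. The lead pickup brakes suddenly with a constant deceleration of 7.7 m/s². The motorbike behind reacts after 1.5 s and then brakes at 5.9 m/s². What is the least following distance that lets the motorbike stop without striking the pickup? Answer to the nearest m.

Minimum gap ≈ 79 m

80 mph × 0.44704 = 35.7632 m/s.
Leader travels v²/(2a_L) = 1279.006 / 15.400 = 83.052 m before stopping.
Follower covers v·t_r = 35.7632 × 1.5 = 53.645 m while reacting, then v²/(2a_F) = 1279.006 / 11.800 = 108.390 m while braking, for a total of 53.645 + 108.390 = 162.035 m.
Since a_F ≤ a_L and the follower starts braking later, the follower is never slower than the leader, so the closest approach is when both have stopped.
Minimum gap = 162.035 − 83.052 = 78.983 m.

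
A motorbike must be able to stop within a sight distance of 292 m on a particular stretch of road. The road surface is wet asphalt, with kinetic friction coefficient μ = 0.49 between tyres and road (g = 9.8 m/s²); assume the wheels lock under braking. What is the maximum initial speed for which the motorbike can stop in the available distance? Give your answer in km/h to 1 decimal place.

a = μg = 0.49 × 9.8 = 4.802 m/s².
v²/(2a) = d ⇒ v = √(2 × 4.802 × 292) = √2804.37 = 52.9563 m/s.
52.9563 m/s × 3.6 = 190.643 km/h.

Maximum speed ≈ 190.6 km/h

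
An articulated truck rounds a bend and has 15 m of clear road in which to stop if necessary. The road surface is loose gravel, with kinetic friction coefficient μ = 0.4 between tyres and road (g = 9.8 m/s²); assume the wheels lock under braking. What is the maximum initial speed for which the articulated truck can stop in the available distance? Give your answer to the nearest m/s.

a = μg = 0.4 × 9.8 = 3.920 m/s².
v²/(2a) = d ⇒ v = √(2 × 3.920 × 15) = √117.60 = 10.8444 m/s.

Maximum speed ≈ 11 m/s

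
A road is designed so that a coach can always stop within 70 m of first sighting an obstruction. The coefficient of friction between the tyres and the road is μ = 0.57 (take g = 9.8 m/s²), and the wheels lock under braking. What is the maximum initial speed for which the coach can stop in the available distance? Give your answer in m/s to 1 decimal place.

Maximum speed ≈ 28.0 m/s

a = μg = 0.57 × 9.8 = 5.586 m/s².
v²/(2a) = d ⇒ v = √(2 × 5.586 × 70) = √782.04 = 27.9650 m/s.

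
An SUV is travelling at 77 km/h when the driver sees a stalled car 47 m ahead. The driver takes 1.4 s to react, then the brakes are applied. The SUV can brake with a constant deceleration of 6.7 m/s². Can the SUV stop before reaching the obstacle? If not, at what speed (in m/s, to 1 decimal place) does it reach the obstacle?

77 km/h ÷ 3.6 = 21.3889 m/s.
Reaction distance = 21.3889 × 1.4 = 29.944 m.
Braking distance needed to stop: v²/(2a) = 457.485 / 13.400 = 34.141 m, so total needed = 29.944 + 34.141 = 64.085 m > 47 m — it cannot stop.
Distance remaining when braking begins: 47 − 29.944 = 17.056 m.
v² = v₀² − 2a·d = 457.485 − 2 × 6.700 × 17.056 = 228.935 m²/s².
v = √228.935 = 15.131 m/s.

No — it strikes the obstacle at 15.1 m/s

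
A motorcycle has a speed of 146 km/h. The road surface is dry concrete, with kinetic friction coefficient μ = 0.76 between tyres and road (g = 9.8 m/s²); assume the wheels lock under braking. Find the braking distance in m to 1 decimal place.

146 km/h ÷ 3.6 = 40.5556 m/s.
a = μg = 0.76 × 9.8 = 7.448 m/s².
Braking distance = v²/(2a) = 40.5556² / (2 × 7.448) = 1644.757 / 14.896 = 110.416 m.

Braking distance ≈ 110.4 m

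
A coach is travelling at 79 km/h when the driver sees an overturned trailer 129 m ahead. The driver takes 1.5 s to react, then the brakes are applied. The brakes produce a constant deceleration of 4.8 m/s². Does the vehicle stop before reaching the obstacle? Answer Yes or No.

Yes

79 km/h ÷ 3.6 = 21.9444 m/s.
Reaction distance = 21.9444 × 1.5 = 32.917 m.
Braking distance = v²/(2a) = 481.557 / 9.600 = 50.162 m.
Total stopping distance = 32.917 + 50.162 = 83.079 m, vs 129 m available — it stops with 129 − 83.079 = 45.921 m to spare.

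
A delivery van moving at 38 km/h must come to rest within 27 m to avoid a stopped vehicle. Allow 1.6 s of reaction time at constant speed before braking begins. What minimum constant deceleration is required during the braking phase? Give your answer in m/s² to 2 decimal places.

Required deceleration ≈ 5.51 m/s²

38 km/h ÷ 3.6 = 10.5556 m/s.
Distance covered during reaction = 10.5556 × 1.6 = 16.889 m.
Distance available for braking: 27 − 16.889 = 10.111 m.
v² = 2a·d ⇒ a = v²/(2d) = 10.5556² / (2 × 10.111) = 111.421 / 20.222 = 5.5099 m/s².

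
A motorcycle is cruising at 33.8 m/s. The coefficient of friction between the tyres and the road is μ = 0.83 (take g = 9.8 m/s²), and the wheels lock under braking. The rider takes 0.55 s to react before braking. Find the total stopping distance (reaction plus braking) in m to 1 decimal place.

a = μg = 0.83 × 9.8 = 8.134 m/s².
Reaction distance = v·t_r = 33.8000 × 0.55 = 18.590 m.
Braking distance = v²/(2a) = 33.8000² / (2 × 8.134) = 1142.440 / 16.268 = 70.226 m.
Total = 18.590 + 70.226 = 88.816 m.

Total stopping distance ≈ 88.8 m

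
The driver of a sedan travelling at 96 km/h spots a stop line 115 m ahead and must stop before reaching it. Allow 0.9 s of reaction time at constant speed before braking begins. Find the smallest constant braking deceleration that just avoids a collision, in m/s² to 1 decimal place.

96 km/h ÷ 3.6 = 26.6667 m/s.
Distance covered during reaction = 26.6667 × 0.9 = 24.000 m.
Distance available for braking: 115 − 24.000 = 91.000 m.
v² = 2a·d ⇒ a = v²/(2d) = 26.6667² / (2 × 91.000) = 711.113 / 182.000 = 3.9072 m/s².

Required deceleration ≈ 3.9 m/s²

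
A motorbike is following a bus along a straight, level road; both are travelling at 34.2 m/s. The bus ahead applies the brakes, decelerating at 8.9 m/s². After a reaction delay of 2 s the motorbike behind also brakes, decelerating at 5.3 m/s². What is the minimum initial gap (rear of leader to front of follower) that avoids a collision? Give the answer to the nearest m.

Minimum gap ≈ 113 m

Leader travels v²/(2a_L) = 1169.640 / 17.800 = 65.710 m before stopping.
Follower covers v·t_r = 34.2000 × 2 = 68.400 m while reacting, then v²/(2a_F) = 1169.640 / 10.600 = 110.343 m while braking, for a total of 68.400 + 110.343 = 178.743 m.
Since a_F ≤ a_L and the follower starts braking later, the follower is never slower than the leader, so the closest approach is when both have stopped.
Minimum gap = 178.743 − 65.710 = 113.033 m.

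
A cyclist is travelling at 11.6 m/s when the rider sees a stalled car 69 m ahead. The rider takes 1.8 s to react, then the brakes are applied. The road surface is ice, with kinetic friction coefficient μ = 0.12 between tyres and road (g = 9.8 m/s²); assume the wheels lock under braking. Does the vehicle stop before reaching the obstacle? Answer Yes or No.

a = μg = 0.12 × 9.8 = 1.176 m/s².
Reaction distance = 11.6000 × 1.8 = 20.880 m.
Braking distance = v²/(2a) = 134.560 / 2.352 = 57.211 m.
Total stopping distance = 20.880 + 57.211 = 78.091 m, vs 69 m available — it cannot stop in time and overshoots by 78.091 − 69 = 9.091 m.

No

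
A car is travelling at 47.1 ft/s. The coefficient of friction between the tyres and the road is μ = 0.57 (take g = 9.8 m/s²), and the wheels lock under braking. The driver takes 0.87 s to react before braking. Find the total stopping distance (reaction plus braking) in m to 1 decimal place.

47.1 ft/s × 0.3048 = 14.3561 m/s.
a = μg = 0.57 × 9.8 = 5.586 m/s².
Reaction distance = v·t_r = 14.3561 × 0.87 = 12.490 m.
Braking distance = v²/(2a) = 14.3561² / (2 × 5.586) = 206.098 / 11.172 = 18.448 m.
Total = 12.490 + 18.448 = 30.938 m.

Total stopping distance ≈ 30.9 m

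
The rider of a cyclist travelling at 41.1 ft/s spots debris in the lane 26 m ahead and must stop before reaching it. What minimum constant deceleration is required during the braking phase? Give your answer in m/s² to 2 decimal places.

41.1 ft/s × 0.3048 = 12.5273 m/s.
v² = 2a·d ⇒ a = v²/(2d) = 12.5273² / (2 × 26.000) = 156.933 / 52.000 = 3.0179 m/s².

Required deceleration ≈ 3.02 m/s²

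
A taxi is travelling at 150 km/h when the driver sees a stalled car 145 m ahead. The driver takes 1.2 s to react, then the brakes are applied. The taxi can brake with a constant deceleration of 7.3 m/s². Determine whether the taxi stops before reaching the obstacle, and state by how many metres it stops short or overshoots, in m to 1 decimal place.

No — it overshoots by 23.9 m

150 km/h ÷ 3.6 = 41.6667 m/s.
Reaction distance = 41.6667 × 1.2 = 50.000 m.
Braking distance = v²/(2a) = 1736.114 / 14.600 = 118.912 m.
Total stopping distance = 50.000 + 118.912 = 168.912 m, vs 145 m available — it cannot stop in time and overshoots by 168.912 − 145 = 23.912 m.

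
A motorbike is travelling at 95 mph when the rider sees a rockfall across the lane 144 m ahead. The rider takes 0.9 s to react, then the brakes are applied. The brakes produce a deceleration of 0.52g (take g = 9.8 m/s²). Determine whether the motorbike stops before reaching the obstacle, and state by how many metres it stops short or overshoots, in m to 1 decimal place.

95 mph × 0.44704 = 42.4688 m/s.
a = 0.52 × 9.8 = 5.096 m/s².
Reaction distance = 42.4688 × 0.9 = 38.222 m.
Braking distance = v²/(2a) = 1803.599 / 10.192 = 176.962 m.
Total stopping distance = 38.222 + 176.962 = 215.184 m, vs 144 m available — it cannot stop in time and overshoots by 215.184 − 144 = 71.184 m.

No — it overshoots by 71.2 m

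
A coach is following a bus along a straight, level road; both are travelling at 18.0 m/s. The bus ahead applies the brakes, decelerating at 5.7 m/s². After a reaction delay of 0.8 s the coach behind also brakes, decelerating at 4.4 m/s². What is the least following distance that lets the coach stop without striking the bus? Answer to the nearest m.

Minimum gap ≈ 23 m

Leader travels v²/(2a_L) = 324.000 / 11.400 = 28.421 m before stopping.
Follower covers v·t_r = 18.0000 × 0.8 = 14.400 m while reacting, then v²/(2a_F) = 324.000 / 8.800 = 36.818 m while braking, for a total of 14.400 + 36.818 = 51.218 m.
Since a_F ≤ a_L and the follower starts braking later, the follower is never slower than the leader, so the closest approach is when both have stopped.
Minimum gap = 51.218 − 28.421 = 22.797 m.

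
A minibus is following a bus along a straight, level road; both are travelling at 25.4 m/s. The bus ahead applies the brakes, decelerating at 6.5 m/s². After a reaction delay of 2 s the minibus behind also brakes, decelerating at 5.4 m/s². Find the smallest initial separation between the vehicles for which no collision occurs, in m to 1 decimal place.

Leader travels v²/(2a_L) = 645.160 / 13.000 = 49.628 m before stopping.
Follower covers v·t_r = 25.4000 × 2 = 50.800 m while reacting, then v²/(2a_F) = 645.160 / 10.800 = 59.737 m while braking, for a total of 50.800 + 59.737 = 110.537 m.
Since a_F ≤ a_L and the follower starts braking later, the follower is never slower than the leader, so the closest approach is when both have stopped.
Minimum gap = 110.537 − 49.628 = 60.909 m.

Minimum gap ≈ 60.9 m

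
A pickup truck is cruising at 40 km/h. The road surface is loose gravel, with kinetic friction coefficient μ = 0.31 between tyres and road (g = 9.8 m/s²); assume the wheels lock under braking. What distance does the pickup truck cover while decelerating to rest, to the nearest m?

Braking distance ≈ 20 m

40 km/h ÷ 3.6 = 11.1111 m/s.
a = μg = 0.31 × 9.8 = 3.038 m/s².
Braking distance = v²/(2a) = 11.1111² / (2 × 3.038) = 123.457 / 6.076 = 20.319 m.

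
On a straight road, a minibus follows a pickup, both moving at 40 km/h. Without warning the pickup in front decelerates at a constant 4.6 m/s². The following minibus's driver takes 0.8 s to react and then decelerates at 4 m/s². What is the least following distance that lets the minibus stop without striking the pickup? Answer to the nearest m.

40 km/h ÷ 3.6 = 11.1111 m/s.
Leader travels v²/(2a_L) = 123.457 / 9.200 = 13.419 m before stopping.
Follower covers v·t_r = 11.1111 × 0.8 = 8.889 m while reacting, then v²/(2a_F) = 123.457 / 8.000 = 15.432 m while braking, for a total of 8.889 + 15.432 = 24.321 m.
Since a_F ≤ a_L and the follower starts braking later, the follower is never slower than the leader, so the closest approach is when both have stopped.
Minimum gap = 24.321 − 13.419 = 10.902 m.

Minimum gap ≈ 11 m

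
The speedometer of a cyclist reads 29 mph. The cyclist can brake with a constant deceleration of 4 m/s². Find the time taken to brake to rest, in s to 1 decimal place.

Braking time ≈ 3.2 s

29 mph × 0.44704 = 12.9642 m/s.
Braking time = v/a = 12.9642 / 4.000 = 3.241 s.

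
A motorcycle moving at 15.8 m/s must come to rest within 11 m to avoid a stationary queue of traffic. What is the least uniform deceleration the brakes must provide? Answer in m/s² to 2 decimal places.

Required deceleration ≈ 11.35 m/s²

v² = 2a·d ⇒ a = v²/(2d) = 15.8000² / (2 × 11.000) = 249.640 / 22.000 = 11.3473 m/s².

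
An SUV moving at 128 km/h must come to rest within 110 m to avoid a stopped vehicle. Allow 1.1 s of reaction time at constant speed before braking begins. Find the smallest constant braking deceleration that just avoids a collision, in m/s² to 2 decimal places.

Required deceleration ≈ 8.92 m/s²

128 km/h ÷ 3.6 = 35.5556 m/s.
Distance covered during reaction = 35.5556 × 1.1 = 39.111 m.
Distance available for braking: 110 − 39.111 = 70.889 m.
v² = 2a·d ⇒ a = v²/(2d) = 35.5556² / (2 × 70.889) = 1264.201 / 141.778 = 8.9168 m/s².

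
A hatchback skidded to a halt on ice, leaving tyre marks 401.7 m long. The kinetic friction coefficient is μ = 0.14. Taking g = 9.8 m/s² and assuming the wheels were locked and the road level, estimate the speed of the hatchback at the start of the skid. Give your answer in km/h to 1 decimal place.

Deceleration a = μg = 0.14 × 9.8 = 1.372 m/s².
v = √(2a·d) = √(2 × 1.372 × 401.7) = √1102.265 = 33.2004 m/s.
= 33.2004 × 3.6 = 119.521 km/h.

Initial speed ≈ 119.5 km/h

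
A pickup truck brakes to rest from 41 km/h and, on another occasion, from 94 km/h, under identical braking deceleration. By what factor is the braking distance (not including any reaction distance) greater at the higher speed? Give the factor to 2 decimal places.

Factor ≈ 5.26

Braking distance d = v²/(2a), so with a fixed, d ∝ v².
Factor = (94/41)² = 2.2927² = 5.2565.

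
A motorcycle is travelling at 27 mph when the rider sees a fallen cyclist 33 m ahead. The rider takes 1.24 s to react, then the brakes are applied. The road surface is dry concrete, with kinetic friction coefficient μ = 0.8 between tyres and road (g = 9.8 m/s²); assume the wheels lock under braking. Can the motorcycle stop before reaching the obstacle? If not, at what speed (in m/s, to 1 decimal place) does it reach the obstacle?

Yes — it stops about 8.7 m short of the obstacle, so it never reaches it

27 mph × 0.44704 = 12.0701 m/s.
a = μg = 0.8 × 9.8 = 7.840 m/s².
Reaction distance = 12.0701 × 1.24 = 14.967 m.
Braking distance = v²/(2a) = 145.687 / 15.680 = 9.291 m.
Total stopping distance = 14.967 + 9.291 = 24.258 m, vs 33 m available — it stops with 33 − 24.258 = 8.742 m to spare.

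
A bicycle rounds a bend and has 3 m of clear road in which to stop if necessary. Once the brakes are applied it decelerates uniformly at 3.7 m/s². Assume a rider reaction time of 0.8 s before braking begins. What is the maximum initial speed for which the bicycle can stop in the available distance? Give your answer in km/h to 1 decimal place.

Maximum speed ≈ 9.4 km/h

Stopping distance: v·t_r + v²/(2a) = 3 with t_r = 0.8 s and a = 3.700 m/s².
So v² + 5.920 v − 22.20 = 0.
Positive root: v = −a·t_r + √((a·t_r)² + 2a·d) = −2.960 + √(8.762 + 22.20) = 2.6044 m/s.
2.6044 m/s × 3.6 = 9.376 km/h.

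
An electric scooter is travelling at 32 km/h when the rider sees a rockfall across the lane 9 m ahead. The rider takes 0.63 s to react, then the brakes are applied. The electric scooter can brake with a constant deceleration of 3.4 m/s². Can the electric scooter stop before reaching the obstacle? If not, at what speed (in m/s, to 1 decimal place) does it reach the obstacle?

32 km/h ÷ 3.6 = 8.8889 m/s.
Reaction distance = 8.8889 × 0.63 = 5.600 m.
Braking distance needed to stop: v²/(2a) = 79.013 / 6.800 = 11.620 m, so total needed = 5.600 + 11.620 = 17.220 m > 9 m — it cannot stop.
Distance remaining when braking begins: 9 − 5.600 = 3.400 m.
v² = v₀² − 2a·d = 79.013 − 2 × 3.400 × 3.400 = 55.893 m²/s².
v = √55.893 = 7.476 m/s.

No — it strikes the obstacle at 7.5 m/s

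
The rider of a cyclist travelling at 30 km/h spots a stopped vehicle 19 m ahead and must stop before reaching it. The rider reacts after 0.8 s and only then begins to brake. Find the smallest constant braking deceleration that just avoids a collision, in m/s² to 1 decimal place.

30 km/h ÷ 3.6 = 8.3333 m/s.
Distance covered during reaction = 8.3333 × 0.8 = 6.667 m.
Distance available for braking: 19 − 6.667 = 12.333 m.
v² = 2a·d ⇒ a = v²/(2d) = 8.3333² / (2 × 12.333) = 69.444 / 24.666 = 2.8154 m/s².

Required deceleration ≈ 2.8 m/s²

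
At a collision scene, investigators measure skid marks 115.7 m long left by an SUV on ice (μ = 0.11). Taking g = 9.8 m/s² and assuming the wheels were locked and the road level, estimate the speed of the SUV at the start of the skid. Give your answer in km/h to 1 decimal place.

Deceleration a = μg = 0.11 × 9.8 = 1.078 m/s².
v = √(2a·d) = √(2 × 1.078 × 115.7) = √249.449 = 15.7940 m/s.
= 15.7940 × 3.6 = 56.858 km/h.

Initial speed ≈ 56.9 km/h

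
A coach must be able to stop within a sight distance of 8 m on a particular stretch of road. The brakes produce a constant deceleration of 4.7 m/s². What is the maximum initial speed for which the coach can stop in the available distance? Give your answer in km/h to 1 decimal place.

Maximum speed ≈ 31.2 km/h

v²/(2a) = d ⇒ v = √(2 × 4.700 × 8) = √75.20 = 8.6718 m/s.
8.6718 m/s × 3.6 = 31.218 km/h.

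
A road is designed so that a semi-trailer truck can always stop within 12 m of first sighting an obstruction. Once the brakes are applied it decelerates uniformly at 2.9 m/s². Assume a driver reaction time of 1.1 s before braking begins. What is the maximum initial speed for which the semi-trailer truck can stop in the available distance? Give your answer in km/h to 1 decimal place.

Maximum speed ≈ 20.7 km/h

Stopping distance: v·t_r + v²/(2a) = 12 with t_r = 1.1 s and a = 2.900 m/s².
So v² + 6.380 v − 69.60 = 0.
Positive root: v = −a·t_r + √((a·t_r)² + 2a·d) = −3.190 + √(10.176 + 69.60) = 5.7417 m/s.
5.7417 m/s × 3.6 = 20.670 km/h.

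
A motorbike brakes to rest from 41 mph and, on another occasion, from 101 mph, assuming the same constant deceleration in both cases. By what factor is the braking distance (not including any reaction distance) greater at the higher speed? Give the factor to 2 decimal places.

Braking distance d = v²/(2a), so with a fixed, d ∝ v².
Factor = (101/41)² = 2.4634² = 6.0683.

Factor ≈ 6.07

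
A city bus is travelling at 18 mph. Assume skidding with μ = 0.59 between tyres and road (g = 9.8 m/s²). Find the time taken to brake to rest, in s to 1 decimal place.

Braking time ≈ 1.4 s

18 mph × 0.44704 = 8.0467 m/s.
a = μg = 0.59 × 9.8 = 5.782 m/s².
Braking time = v/a = 8.0467 / 5.782 = 1.392 s.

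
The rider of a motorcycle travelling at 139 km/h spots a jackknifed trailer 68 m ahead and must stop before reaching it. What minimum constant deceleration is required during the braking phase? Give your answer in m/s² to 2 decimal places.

139 km/h ÷ 3.6 = 38.6111 m/s.
v² = 2a·d ⇒ a = v²/(2d) = 38.6111² / (2 × 68.000) = 1490.817 / 136.000 = 10.9619 m/s².

Required deceleration ≈ 10.96 m/s²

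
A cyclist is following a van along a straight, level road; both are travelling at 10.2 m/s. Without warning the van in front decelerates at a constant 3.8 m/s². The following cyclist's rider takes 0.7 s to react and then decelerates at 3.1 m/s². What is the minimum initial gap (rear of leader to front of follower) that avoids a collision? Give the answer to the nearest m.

Leader travels v²/(2a_L) = 104.040 / 7.600 = 13.689 m before stopping.
Follower covers v·t_r = 10.2000 × 0.7 = 7.140 m while reacting, then v²/(2a_F) = 104.040 / 6.200 = 16.781 m while braking, for a total of 7.140 + 16.781 = 23.921 m.
Since a_F ≤ a_L and the follower starts braking later, the follower is never slower than the leader, so the closest approach is when both have stopped.
Minimum gap = 23.921 − 13.689 = 10.232 m.

Minimum gap ≈ 10 m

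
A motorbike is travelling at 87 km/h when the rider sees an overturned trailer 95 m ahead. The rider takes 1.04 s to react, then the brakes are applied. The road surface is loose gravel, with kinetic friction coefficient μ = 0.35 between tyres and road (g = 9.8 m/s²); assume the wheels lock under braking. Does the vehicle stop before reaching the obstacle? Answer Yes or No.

No

87 km/h ÷ 3.6 = 24.1667 m/s.
a = μg = 0.35 × 9.8 = 3.430 m/s².
Reaction distance = 24.1667 × 1.04 = 25.133 m.
Braking distance = v²/(2a) = 584.029 / 6.860 = 85.135 m.
Total stopping distance = 25.133 + 85.135 = 110.268 m, vs 95 m available — it cannot stop in time and overshoots by 110.268 − 95 = 15.268 m.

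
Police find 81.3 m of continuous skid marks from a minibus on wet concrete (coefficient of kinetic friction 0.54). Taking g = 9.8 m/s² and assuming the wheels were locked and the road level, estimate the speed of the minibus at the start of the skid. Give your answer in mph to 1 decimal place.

Deceleration a = μg = 0.54 × 9.8 = 5.292 m/s².
v = √(2a·d) = √(2 × 5.292 × 81.3) = √860.479 = 29.3339 m/s.
= 29.3339 ÷ 0.44704 = 65.618 mph.

Initial speed ≈ 65.6 mph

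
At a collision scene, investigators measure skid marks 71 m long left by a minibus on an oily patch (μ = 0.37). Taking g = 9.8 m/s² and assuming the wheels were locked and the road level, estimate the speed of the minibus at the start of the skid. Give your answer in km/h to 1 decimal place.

Deceleration a = μg = 0.37 × 9.8 = 3.626 m/s².
v = √(2a·d) = √(2 × 3.626 × 71) = √514.892 = 22.6912 m/s.
= 22.6912 × 3.6 = 81.688 km/h.

Initial speed ≈ 81.7 km/h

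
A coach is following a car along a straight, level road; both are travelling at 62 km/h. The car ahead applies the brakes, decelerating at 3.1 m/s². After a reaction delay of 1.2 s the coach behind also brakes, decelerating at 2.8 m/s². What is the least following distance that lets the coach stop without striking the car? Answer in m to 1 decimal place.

Minimum gap ≈ 25.8 m

62 km/h ÷ 3.6 = 17.2222 m/s.
Leader travels v²/(2a_L) = 296.604 / 6.200 = 47.839 m before stopping.
Follower covers v·t_r = 17.2222 × 1.2 = 20.667 m while reacting, then v²/(2a_F) = 296.604 / 5.600 = 52.965 m while braking, for a total of 20.667 + 52.965 = 73.632 m.
Since a_F ≤ a_L and the follower starts braking later, the follower is never slower than the leader, so the closest approach is when both have stopped.
Minimum gap = 73.632 − 47.839 = 25.793 m.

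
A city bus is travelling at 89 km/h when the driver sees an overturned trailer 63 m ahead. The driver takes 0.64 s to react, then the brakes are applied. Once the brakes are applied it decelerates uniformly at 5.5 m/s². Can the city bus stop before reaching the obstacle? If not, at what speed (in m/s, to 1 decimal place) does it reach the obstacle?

89 km/h ÷ 3.6 = 24.7222 m/s.
Reaction distance = 24.7222 × 0.64 = 15.822 m.
Braking distance needed to stop: v²/(2a) = 611.187 / 11.000 = 55.562 m, so total needed = 15.822 + 55.562 = 71.384 m > 63 m — it cannot stop.
Distance remaining when braking begins: 63 − 15.822 = 47.178 m.
v² = v₀² − 2a·d = 611.187 − 2 × 5.500 × 47.178 = 92.229 m²/s².
v = √92.229 = 9.604 m/s.

No — it strikes the obstacle at 9.6 m/s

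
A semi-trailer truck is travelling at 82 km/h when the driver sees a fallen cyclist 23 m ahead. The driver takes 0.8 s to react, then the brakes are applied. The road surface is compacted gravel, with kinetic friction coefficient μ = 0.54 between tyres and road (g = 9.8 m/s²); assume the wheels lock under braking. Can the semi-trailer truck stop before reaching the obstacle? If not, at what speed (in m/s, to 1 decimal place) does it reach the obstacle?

No — it strikes the obstacle at 21.6 m/s

82 km/h ÷ 3.6 = 22.7778 m/s.
a = μg = 0.54 × 9.8 = 5.292 m/s².
Reaction distance = 22.7778 × 0.8 = 18.222 m.
Braking distance needed to stop: v²/(2a) = 518.828 / 10.584 = 49.020 m, so total needed = 18.222 + 49.020 = 67.242 m > 23 m — it cannot stop.
Distance remaining when braking begins: 23 − 18.222 = 4.778 m.
v² = v₀² − 2a·d = 518.828 − 2 × 5.292 × 4.778 = 468.258 m²/s².
v = √468.258 = 21.639 m/s.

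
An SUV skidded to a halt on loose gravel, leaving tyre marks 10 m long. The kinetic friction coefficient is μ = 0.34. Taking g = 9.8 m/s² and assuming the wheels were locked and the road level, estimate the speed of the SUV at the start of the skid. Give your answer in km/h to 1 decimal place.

Initial speed ≈ 29.4 km/h

Deceleration a = μg = 0.34 × 9.8 = 3.332 m/s².
v = √(2a·d) = √(2 × 3.332 × 10) = √66.640 = 8.1633 m/s.
= 8.1633 × 3.6 = 29.388 km/h.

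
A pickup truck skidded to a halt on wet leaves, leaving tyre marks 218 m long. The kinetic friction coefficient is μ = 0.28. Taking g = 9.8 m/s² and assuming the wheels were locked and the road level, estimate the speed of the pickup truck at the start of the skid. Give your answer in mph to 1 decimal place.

Initial speed ≈ 77.4 mph

Deceleration a = μg = 0.28 × 9.8 = 2.744 m/s².
v = √(2a·d) = √(2 × 2.744 × 218) = √1196.384 = 34.5888 m/s.
= 34.5888 ÷ 0.44704 = 77.373 mph.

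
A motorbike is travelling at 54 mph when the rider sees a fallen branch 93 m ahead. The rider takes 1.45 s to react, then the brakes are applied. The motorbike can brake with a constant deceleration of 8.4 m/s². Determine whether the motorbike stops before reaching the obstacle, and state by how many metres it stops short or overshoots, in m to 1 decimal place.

Yes — it stops 23.3 m short of the obstacle

54 mph × 0.44704 = 24.1402 m/s.
Reaction distance = 24.1402 × 1.45 = 35.003 m.
Braking distance = v²/(2a) = 582.749 / 16.800 = 34.687 m.
Total stopping distance = 35.003 + 34.687 = 69.690 m, vs 93 m available — it stops with 93 − 69.690 = 23.310 m to spare.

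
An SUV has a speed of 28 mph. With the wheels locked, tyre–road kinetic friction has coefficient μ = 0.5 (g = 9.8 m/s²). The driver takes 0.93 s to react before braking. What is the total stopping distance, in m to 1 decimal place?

28 mph × 0.44704 = 12.5171 m/s.
a = μg = 0.5 × 9.8 = 4.900 m/s².
Reaction distance = v·t_r = 12.5171 × 0.93 = 11.641 m.
Braking distance = v²/(2a) = 12.5171² / (2 × 4.900) = 156.678 / 9.800 = 15.988 m.
Total = 11.641 + 15.988 = 27.629 m.

Total stopping distance ≈ 27.6 m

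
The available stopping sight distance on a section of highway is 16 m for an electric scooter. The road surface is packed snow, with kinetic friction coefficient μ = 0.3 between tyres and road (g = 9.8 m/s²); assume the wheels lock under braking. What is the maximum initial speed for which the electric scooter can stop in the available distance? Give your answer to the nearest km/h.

a = μg = 0.3 × 9.8 = 2.940 m/s².
v²/(2a) = d ⇒ v = √(2 × 2.940 × 16) = √94.08 = 9.6995 m/s.
9.6995 m/s × 3.6 = 34.918 km/h.

Maximum speed ≈ 35 km/h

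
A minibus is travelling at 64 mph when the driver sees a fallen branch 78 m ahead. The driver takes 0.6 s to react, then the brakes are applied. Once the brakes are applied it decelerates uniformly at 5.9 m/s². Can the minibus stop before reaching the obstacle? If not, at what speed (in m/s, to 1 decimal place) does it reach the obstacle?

No — it strikes the obstacle at 10.0 m/s

64 mph × 0.44704 = 28.6106 m/s.
Reaction distance = 28.6106 × 0.6 = 17.166 m.
Braking distance needed to stop: v²/(2a) = 818.566 / 11.800 = 69.370 m, so total needed = 17.166 + 69.370 = 86.536 m > 78 m — it cannot stop.
Distance remaining when braking begins: 78 − 17.166 = 60.834 m.
v² = v₀² − 2a·d = 818.566 − 2 × 5.900 × 60.834 = 100.725 m²/s².
v = √100.725 = 10.036 m/s.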